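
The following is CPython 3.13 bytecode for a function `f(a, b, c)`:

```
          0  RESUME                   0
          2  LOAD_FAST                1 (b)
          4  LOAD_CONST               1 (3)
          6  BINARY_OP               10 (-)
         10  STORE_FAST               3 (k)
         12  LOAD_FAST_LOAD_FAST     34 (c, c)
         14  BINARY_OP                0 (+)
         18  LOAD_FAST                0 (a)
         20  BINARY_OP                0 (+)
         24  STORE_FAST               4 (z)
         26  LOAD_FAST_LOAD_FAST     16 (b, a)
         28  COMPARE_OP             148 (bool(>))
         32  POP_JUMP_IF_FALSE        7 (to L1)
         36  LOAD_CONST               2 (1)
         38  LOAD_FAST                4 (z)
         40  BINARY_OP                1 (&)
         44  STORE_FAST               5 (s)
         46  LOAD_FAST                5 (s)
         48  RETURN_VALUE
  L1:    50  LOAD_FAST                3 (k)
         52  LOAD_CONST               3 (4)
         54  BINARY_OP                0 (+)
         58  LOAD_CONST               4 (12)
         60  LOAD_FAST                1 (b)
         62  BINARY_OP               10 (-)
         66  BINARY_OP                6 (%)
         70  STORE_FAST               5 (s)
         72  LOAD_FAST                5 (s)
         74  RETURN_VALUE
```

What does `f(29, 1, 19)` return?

LOAD_FAST b → push 1. Stack: [1]
LOAD_CONST → push 3. Stack: [1, 3]
BINARY_OP - → 1 - 3 = -2. Stack: [-2]
STORE_FAST k → k=-2. Stack: []
LOAD_FAST_LOAD_FAST c,c → push 19,19. Stack: [19, 19]
BINARY_OP + → 19 + 19 = 38. Stack: [38]
LOAD_FAST a → push 29. Stack: [38, 29]
BINARY_OP + → 38 + 29 = 67. Stack: [67]
STORE_FAST z → z=67. Stack: []
LOAD_FAST_LOAD_FAST b,a → push 1,29. Stack: [1, 29]
COMPARE_OP bool(>) → 1 vs 29 = False. Stack: [False]
POP_JUMP_IF_FALSE → pop False; jump. Stack: []
LOAD_FAST k → push -2. Stack: [-2]
LOAD_CONST → push 4. Stack: [-2, 4]
BINARY_OP + → -2 + 4 = 2. Stack: [2]
LOAD_CONST → push 12. Stack: [2, 12]
LOAD_FAST b → push 1. Stack: [2, 12, 1]
BINARY_OP - → 12 - 1 = 11. Stack: [2, 11]
BINARY_OP % → 2 % 11 = 2. Stack: [2]
STORE_FAST s → s=2. Stack: []
LOAD_FAST s → push 2. Stack: [2]
RETURN_VALUE → return 2.

2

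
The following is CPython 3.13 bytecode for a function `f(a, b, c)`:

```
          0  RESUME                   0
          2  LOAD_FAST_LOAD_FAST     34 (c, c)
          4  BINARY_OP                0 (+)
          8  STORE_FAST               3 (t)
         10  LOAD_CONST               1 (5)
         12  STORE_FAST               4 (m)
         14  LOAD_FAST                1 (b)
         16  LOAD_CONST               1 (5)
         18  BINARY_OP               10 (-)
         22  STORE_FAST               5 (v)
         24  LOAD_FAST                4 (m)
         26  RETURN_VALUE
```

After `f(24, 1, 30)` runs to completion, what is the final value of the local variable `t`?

LOAD_FAST_LOAD_FAST c,c → push 30,30. Stack: [30, 30]
BINARY_OP + → 30 + 30 = 60. Stack: [60]
STORE_FAST t → t=60. Stack: []
LOAD_CONST → push 5. Stack: [5]
STORE_FAST m → m=5. Stack: []
LOAD_FAST b → push 1. Stack: [1]
LOAD_CONST → push 5. Stack: [1, 5]
BINARY_OP - → 1 - 5 = -4. Stack: [-4]
STORE_FAST v → v=-4. Stack: []
LOAD_FAST m → push 5. Stack: [5]
RETURN_VALUE → return 5.

60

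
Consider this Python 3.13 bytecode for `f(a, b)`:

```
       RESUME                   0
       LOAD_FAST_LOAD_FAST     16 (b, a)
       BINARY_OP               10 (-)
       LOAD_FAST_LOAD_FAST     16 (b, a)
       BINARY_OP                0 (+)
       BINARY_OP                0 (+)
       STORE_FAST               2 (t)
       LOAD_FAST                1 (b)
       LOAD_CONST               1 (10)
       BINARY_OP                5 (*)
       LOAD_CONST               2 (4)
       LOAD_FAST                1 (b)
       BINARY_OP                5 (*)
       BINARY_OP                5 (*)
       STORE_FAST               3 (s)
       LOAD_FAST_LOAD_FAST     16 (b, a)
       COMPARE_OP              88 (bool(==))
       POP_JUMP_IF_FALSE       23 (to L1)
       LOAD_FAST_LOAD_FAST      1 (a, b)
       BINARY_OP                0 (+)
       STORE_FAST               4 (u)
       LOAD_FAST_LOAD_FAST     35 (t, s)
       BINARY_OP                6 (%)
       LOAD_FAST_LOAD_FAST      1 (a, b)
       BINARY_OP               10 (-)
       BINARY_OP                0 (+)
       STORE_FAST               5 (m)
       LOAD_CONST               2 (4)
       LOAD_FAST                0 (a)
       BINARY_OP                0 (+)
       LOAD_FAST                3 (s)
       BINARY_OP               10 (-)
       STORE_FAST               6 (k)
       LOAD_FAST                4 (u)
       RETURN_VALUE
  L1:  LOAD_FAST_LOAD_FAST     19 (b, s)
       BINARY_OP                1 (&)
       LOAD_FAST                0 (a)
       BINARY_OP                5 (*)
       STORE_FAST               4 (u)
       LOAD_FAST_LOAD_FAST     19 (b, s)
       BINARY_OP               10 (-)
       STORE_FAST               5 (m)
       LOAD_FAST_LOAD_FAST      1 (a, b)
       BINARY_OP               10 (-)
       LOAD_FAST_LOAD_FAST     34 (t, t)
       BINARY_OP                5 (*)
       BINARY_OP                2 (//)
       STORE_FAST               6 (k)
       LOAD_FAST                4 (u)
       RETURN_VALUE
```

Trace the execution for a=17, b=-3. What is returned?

LOAD_FAST_LOAD_FAST b,a → push -3,17. Stack: [-3, 17]
BINARY_OP - → -3 - 17 = -20. Stack: [-20]
LOAD_FAST_LOAD_FAST b,a → push -3,17. Stack: [-20, -3, 17]
BINARY_OP + → -3 + 17 = 14. Stack: [-20, 14]
BINARY_OP + → -20 + 14 = -6. Stack: [-6]
STORE_FAST t → t=-6. Stack: []
LOAD_FAST b → push -3. Stack: [-3]
LOAD_CONST → push 10. Stack: [-3, 10]
BINARY_OP * → -3 * 10 = -30. Stack: [-30]
LOAD_CONST → push 4. Stack: [-30, 4]
LOAD_FAST b → push -3. Stack: [-30, 4, -3]
BINARY_OP * → 4 * -3 = -12. Stack: [-30, -12]
BINARY_OP * → -30 * -12 = 360. Stack: [360]
STORE_FAST s → s=360. Stack: []
LOAD_FAST_LOAD_FAST b,a → push -3,17. Stack: [-3, 17]
COMPARE_OP bool(==) → -3 vs 17 = False. Stack: [False]
POP_JUMP_IF_FALSE → pop False; jump. Stack: []
LOAD_FAST_LOAD_FAST b,s → push -3,360. Stack: [-3, 360]
BINARY_OP & → -3 & 360 = 360. Stack: [360]
LOAD_FAST a → push 17. Stack: [360, 17]
BINARY_OP * → 360 * 17 = 6120. Stack: [6120]
STORE_FAST u → u=6120. Stack: []
LOAD_FAST_LOAD_FAST b,s → push -3,360. Stack: [-3, 360]
BINARY_OP - → -3 - 360 = -363. Stack: [-363]
STORE_FAST m → m=-363. Stack: []
LOAD_FAST_LOAD_FAST a,b → push 17,-3. Stack: [17, -3]
BINARY_OP - → 17 - -3 = 20. Stack: [20]
LOAD_FAST_LOAD_FAST t,t → push -6,-6. Stack: [20, -6, -6]
BINARY_OP * → -6 * -6 = 36. Stack: [20, 36]
BINARY_OP // → 20 // 36 = 0. Stack: [0]
STORE_FAST k → k=0. Stack: []
LOAD_FAST u → push 6120. Stack: [6120]
RETURN_VALUE → return 6120.

6120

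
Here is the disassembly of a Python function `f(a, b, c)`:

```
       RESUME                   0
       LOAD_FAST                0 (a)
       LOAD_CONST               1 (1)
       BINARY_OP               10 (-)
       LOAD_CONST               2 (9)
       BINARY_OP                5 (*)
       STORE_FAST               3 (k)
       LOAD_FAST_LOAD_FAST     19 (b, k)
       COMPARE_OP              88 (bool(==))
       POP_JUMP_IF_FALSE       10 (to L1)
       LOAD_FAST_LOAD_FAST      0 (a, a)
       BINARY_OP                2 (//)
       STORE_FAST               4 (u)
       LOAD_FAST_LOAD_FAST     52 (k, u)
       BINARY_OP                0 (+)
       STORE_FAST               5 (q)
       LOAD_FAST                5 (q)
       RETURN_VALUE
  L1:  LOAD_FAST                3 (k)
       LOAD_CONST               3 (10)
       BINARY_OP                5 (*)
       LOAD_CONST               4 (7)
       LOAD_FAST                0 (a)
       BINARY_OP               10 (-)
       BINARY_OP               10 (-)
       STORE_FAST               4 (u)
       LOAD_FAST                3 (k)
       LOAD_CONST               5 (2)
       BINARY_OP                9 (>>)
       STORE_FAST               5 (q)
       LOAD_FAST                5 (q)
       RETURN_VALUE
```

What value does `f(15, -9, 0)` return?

LOAD_FAST a → push 15. Stack: [15]
LOAD_CONST → push 1. Stack: [15, 1]
BINARY_OP - → 15 - 1 = 14. Stack: [14]
LOAD_CONST → push 9. Stack: [14, 9]
BINARY_OP * → 14 * 9 = 126. Stack: [126]
STORE_FAST k → k=126. Stack: []
LOAD_FAST_LOAD_FAST b,k → push -9,126. Stack: [-9, 126]
COMPARE_OP bool(==) → -9 vs 126 = False. Stack: [False]
POP_JUMP_IF_FALSE → pop False; jump. Stack: []
LOAD_FAST k → push 126. Stack: [126]
LOAD_CONST → push 10. Stack: [126, 10]
BINARY_OP * → 126 * 10 = 1260. Stack: [1260]
LOAD_CONST → push 7. Stack: [1260, 7]
LOAD_FAST a → push 15. Stack: [1260, 7, 15]
BINARY_OP - → 7 - 15 = -8. Stack: [1260, -8]
BINARY_OP - → 1260 - -8 = 1268. Stack: [1268]
STORE_FAST u → u=1268. Stack: []
LOAD_FAST k → push 126. Stack: [126]
LOAD_CONST → push 2. Stack: [126, 2]
BINARY_OP >> → 126 >> 2 = 31. Stack: [31]
STORE_FAST q → q=31. Stack: []
LOAD_FAST q → push 31. Stack: [31]
RETURN_VALUE → return 31.

31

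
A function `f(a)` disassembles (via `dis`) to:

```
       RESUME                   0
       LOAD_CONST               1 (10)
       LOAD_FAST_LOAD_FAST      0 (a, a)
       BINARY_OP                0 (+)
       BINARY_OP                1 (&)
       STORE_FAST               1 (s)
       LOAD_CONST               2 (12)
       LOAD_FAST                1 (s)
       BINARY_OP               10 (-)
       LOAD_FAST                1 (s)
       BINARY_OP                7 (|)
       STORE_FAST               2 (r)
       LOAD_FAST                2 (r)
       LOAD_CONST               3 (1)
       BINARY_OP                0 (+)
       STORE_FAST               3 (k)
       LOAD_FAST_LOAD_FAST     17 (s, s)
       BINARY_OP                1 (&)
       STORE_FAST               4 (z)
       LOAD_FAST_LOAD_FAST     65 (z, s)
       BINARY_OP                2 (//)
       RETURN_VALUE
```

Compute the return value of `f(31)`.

1

LOAD_CONST → push 10. Stack: [10]
LOAD_FAST_LOAD_FAST a,a → push 31,31. Stack: [10, 31, 31]
BINARY_OP + → 31 + 31 = 62. Stack: [10, 62]
BINARY_OP & → 10 & 62 = 10. Stack: [10]
STORE_FAST s → s=10. Stack: []
LOAD_CONST → push 12. Stack: [12]
LOAD_FAST s → push 10. Stack: [12, 10]
BINARY_OP - → 12 - 10 = 2. Stack: [2]
LOAD_FAST s → push 10. Stack: [2, 10]
BINARY_OP | → 2 | 10 = 10. Stack: [10]
STORE_FAST r → r=10. Stack: []
LOAD_FAST r → push 10. Stack: [10]
LOAD_CONST → push 1. Stack: [10, 1]
BINARY_OP + → 10 + 1 = 11. Stack: [11]
STORE_FAST k → k=11. Stack: []
LOAD_FAST_LOAD_FAST s,s → push 10,10. Stack: [10, 10]
BINARY_OP & → 10 & 10 = 10. Stack: [10]
STORE_FAST z → z=10. Stack: []
LOAD_FAST_LOAD_FAST z,s → push 10,10. Stack: [10, 10]
BINARY_OP // → 10 // 10 = 1. Stack: [1]
RETURN_VALUE → return 1.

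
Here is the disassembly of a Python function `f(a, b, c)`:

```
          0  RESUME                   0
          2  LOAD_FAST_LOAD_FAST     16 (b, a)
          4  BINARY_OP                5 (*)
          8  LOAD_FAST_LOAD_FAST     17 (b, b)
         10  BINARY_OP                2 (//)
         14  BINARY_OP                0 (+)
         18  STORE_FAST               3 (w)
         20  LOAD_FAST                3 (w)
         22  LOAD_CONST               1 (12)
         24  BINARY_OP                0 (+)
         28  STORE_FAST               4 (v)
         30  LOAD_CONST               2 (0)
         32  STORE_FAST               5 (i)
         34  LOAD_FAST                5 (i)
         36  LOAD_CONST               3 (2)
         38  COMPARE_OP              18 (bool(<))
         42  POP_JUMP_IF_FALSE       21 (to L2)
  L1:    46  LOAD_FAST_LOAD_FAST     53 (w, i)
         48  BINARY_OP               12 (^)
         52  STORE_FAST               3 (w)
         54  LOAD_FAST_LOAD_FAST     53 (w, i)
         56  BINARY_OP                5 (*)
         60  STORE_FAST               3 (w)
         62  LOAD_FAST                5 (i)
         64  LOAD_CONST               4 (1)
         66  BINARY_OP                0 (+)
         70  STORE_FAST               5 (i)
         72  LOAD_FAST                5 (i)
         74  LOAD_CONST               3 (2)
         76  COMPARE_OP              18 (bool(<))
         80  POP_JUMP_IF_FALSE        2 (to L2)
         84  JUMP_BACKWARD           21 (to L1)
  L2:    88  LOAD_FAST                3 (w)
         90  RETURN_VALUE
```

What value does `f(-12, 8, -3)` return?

1

LOAD_FAST_LOAD_FAST b,a → push 8,-12. Stack: [8, -12]
BINARY_OP * → 8 * -12 = -96. Stack: [-96]
LOAD_FAST_LOAD_FAST b,b → push 8,8. Stack: [-96, 8, 8]
BINARY_OP // → 8 // 8 = 1. Stack: [-96, 1]
BINARY_OP + → -96 + 1 = -95. Stack: [-95]
STORE_FAST w → w=-95. Stack: []
LOAD_FAST w → push -95. Stack: [-95]
LOAD_CONST → push 12. Stack: [-95, 12]
BINARY_OP + → -95 + 12 = -83. Stack: [-83]
STORE_FAST v → v=-83. Stack: []
LOAD_CONST → push 0. Stack: [0]
STORE_FAST i → i=0. Stack: []
LOAD_FAST i → push 0. Stack: [0]
LOAD_CONST → push 2. Stack: [0, 2]
COMPARE_OP bool(<) → 0 vs 2 = True. Stack: [True]
POP_JUMP_IF_FALSE → pop True; no jump. Stack: []
LOAD_FAST_LOAD_FAST w,i → push -95,0. Stack: [-95, 0]
BINARY_OP ^ → -95 ^ 0 = -95. Stack: [-95]
STORE_FAST w → w=-95. Stack: []
LOAD_FAST_LOAD_FAST w,i → push -95,0. Stack: [-95, 0]
BINARY_OP * → -95 * 0 = 0. Stack: [0]
STORE_FAST w → w=0. Stack: []
LOAD_FAST i → push 0. Stack: [0]
LOAD_CONST → push 1. Stack: [0, 1]
BINARY_OP + → 0 + 1 = 1. Stack: [1]
STORE_FAST i → i=1. Stack: []
LOAD_FAST i → push 1. Stack: [1]
LOAD_CONST → push 2. Stack: [1, 2]
COMPARE_OP bool(<) → 1 vs 2 = True. Stack: [True]
POP_JUMP_IF_FALSE → pop True; no jump. Stack: []
LOAD_FAST_LOAD_FAST w,i → push 0,1. Stack: [0, 1]
BINARY_OP ^ → 0 ^ 1 = 1. Stack: [1]
STORE_FAST w → w=1. Stack: []
LOAD_FAST_LOAD_FAST w,i → push 1,1. Stack: [1, 1]
BINARY_OP * → 1 * 1 = 1. Stack: [1]
STORE_FAST w → w=1. Stack: []
LOAD_FAST i → push 1. Stack: [1]
LOAD_CONST → push 1. Stack: [1, 1]
BINARY_OP + → 1 + 1 = 2. Stack: [2]
STORE_FAST i → i=2. Stack: []
LOAD_FAST i → push 2. Stack: [2]
LOAD_CONST → push 2. Stack: [2, 2]
COMPARE_OP bool(<) → 2 vs 2 = False. Stack: [False]
POP_JUMP_IF_FALSE → pop False; jump. Stack: []
LOAD_FAST w → push 1. Stack: [1]
RETURN_VALUE → return 1.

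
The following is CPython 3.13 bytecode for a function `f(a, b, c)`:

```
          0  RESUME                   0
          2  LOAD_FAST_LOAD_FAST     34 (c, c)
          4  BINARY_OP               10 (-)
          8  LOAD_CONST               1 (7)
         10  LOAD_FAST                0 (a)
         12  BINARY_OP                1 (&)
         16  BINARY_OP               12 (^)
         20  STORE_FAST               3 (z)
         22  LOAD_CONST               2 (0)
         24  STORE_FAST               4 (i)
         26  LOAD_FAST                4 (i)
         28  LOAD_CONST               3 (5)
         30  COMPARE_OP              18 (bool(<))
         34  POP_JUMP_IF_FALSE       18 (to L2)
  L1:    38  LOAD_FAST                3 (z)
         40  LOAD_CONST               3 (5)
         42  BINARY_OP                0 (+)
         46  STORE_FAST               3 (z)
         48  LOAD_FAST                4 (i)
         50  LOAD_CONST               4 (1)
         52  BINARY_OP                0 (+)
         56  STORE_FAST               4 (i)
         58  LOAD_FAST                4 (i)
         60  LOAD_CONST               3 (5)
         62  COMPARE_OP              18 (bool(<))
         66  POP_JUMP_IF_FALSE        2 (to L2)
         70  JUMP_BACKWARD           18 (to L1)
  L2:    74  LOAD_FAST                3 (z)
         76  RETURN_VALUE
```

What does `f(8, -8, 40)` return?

LOAD_FAST_LOAD_FAST c,c → push 40,40
BINARY_OP - → 40 - 40 = 0
LOAD_CONST → push 7
LOAD_FAST a → push 8
BINARY_OP & → 7 & 8 = 0
BINARY_OP ^ → 0 ^ 0 = 0
STORE_FAST z → z=0
LOAD_CONST → push 0
STORE_FAST i → i=0
LOAD_FAST i → push 0
LOAD_CONST → push 5
COMPARE_OP bool(<) → 0 vs 5 = True
POP_JUMP_IF_FALSE → pop True; no jump
LOAD_FAST z → push 0
LOAD_CONST → push 5
BINARY_OP + → 0 + 5 = 5
STORE_FAST z → z=5
LOAD_FAST i → push 0
LOAD_CONST → push 1
BINARY_OP + → 0 + 1 = 1
STORE_FAST i → i=1
LOAD_FAST i → push 1
LOAD_CONST → push 5
COMPARE_OP bool(<) → 1 vs 5 = True
POP_JUMP_IF_FALSE → pop True; no jump
LOAD_FAST z → push 5
LOAD_CONST → push 5
BINARY_OP + → 5 + 5 = 10
STORE_FAST z → z=10
LOAD_FAST i → push 1
LOAD_CONST → push 1
BINARY_OP + → 1 + 1 = 2
STORE_FAST i → i=2
LOAD_FAST i → push 2
LOAD_CONST → push 5
COMPARE_OP bool(<) → 2 vs 5 = True
POP_JUMP_IF_FALSE → pop True; no jump
LOAD_FAST z → push 10
LOAD_CONST → push 5
BINARY_OP + → 10 + 5 = 15
STORE_FAST z → z=15
LOAD_FAST i → push 2
LOAD_CONST → push 1
BINARY_OP + → 2 + 1 = 3
STORE_FAST i → i=3
LOAD_FAST i → push 3
LOAD_CONST → push 5
COMPARE_OP bool(<) → 3 vs 5 = True
POP_JUMP_IF_FALSE → pop True; no jump
LOAD_FAST z → push 15
LOAD_CONST → push 5
BINARY_OP + → 15 + 5 = 20
STORE_FAST z → z=20
LOAD_FAST i → push 3
LOAD_CONST → push 1
BINARY_OP + → 3 + 1 = 4
STORE_FAST i → i=4
LOAD_FAST i → push 4
LOAD_CONST → push 5
COMPARE_OP bool(<) → 4 vs 5 = True
POP_JUMP_IF_FALSE → pop True; no jump
LOAD_FAST z → push 20
LOAD_CONST → push 5
BINARY_OP + → 20 + 5 = 25
STORE_FAST z → z=25
LOAD_FAST i → push 4
LOAD_CONST → push 1
BINARY_OP + → 4 + 1 = 5
STORE_FAST i → i=5
LOAD_FAST i → push 5
LOAD_CONST → push 5
COMPARE_OP bool(<) → 5 vs 5 = False
POP_JUMP_IF_FALSE → pop False; jump
LOAD_FAST z → push 25
RETURN_VALUE → return 25.

25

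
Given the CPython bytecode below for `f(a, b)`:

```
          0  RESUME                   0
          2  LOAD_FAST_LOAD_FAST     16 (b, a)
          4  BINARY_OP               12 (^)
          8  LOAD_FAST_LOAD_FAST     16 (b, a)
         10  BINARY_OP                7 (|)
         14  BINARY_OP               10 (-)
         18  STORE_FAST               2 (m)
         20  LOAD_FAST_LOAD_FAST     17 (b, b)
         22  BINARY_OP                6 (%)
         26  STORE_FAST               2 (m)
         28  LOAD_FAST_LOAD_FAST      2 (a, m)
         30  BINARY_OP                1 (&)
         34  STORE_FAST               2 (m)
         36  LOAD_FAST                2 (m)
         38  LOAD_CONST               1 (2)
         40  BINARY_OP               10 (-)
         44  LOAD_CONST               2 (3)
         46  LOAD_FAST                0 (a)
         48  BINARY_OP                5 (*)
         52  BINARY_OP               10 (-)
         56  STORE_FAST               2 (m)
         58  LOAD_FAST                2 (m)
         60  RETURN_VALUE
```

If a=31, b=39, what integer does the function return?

-95

LOAD_FAST_LOAD_FAST b,a → push 39,31. Stack: [39, 31]
BINARY_OP ^ → 39 ^ 31 = 56. Stack: [56]
LOAD_FAST_LOAD_FAST b,a → push 39,31. Stack: [56, 39, 31]
BINARY_OP | → 39 | 31 = 63. Stack: [56, 63]
BINARY_OP - → 56 - 63 = -7. Stack: [-7]
STORE_FAST m → m=-7. Stack: []
LOAD_FAST_LOAD_FAST b,b → push 39,39. Stack: [39, 39]
BINARY_OP % → 39 % 39 = 0. Stack: [0]
STORE_FAST m → m=0. Stack: []
LOAD_FAST_LOAD_FAST a,m → push 31,0. Stack: [31, 0]
BINARY_OP & → 31 & 0 = 0. Stack: [0]
STORE_FAST m → m=0. Stack: []
LOAD_FAST m → push 0. Stack: [0]
LOAD_CONST → push 2. Stack: [0, 2]
BINARY_OP - → 0 - 2 = -2. Stack: [-2]
LOAD_CONST → push 3. Stack: [-2, 3]
LOAD_FAST a → push 31. Stack: [-2, 3, 31]
BINARY_OP * → 3 * 31 = 93. Stack: [-2, 93]
BINARY_OP - → -2 - 93 = -95. Stack: [-95]
STORE_FAST m → m=-95. Stack: []
LOAD_FAST m → push -95. Stack: [-95]
RETURN_VALUE → return -95.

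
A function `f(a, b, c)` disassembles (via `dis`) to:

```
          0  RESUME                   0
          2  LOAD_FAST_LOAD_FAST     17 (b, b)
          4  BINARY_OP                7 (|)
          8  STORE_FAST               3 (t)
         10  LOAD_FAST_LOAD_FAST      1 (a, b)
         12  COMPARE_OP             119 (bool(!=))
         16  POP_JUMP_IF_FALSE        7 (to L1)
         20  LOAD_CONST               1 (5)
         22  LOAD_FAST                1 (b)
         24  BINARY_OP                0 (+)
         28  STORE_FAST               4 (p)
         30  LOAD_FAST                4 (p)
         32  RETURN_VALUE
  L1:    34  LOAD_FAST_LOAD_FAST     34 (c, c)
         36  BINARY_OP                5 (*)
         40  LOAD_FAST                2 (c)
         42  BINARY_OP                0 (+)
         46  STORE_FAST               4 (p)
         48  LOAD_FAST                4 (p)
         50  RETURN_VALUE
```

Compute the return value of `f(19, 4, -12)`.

LOAD_FAST_LOAD_FAST b,b → push 4,4. Stack: [4, 4]
BINARY_OP | → 4 | 4 = 4. Stack: [4]
STORE_FAST t → t=4. Stack: []
LOAD_FAST_LOAD_FAST a,b → push 19,4. Stack: [19, 4]
COMPARE_OP bool(!=) → 19 vs 4 = True. Stack: [True]
POP_JUMP_IF_FALSE → pop True; no jump. Stack: []
LOAD_CONST → push 5. Stack: [5]
LOAD_FAST b → push 4. Stack: [5, 4]
BINARY_OP + → 5 + 4 = 9. Stack: [9]
STORE_FAST p → p=9. Stack: []
LOAD_FAST p → push 9. Stack: [9]
RETURN_VALUE → return 9.

9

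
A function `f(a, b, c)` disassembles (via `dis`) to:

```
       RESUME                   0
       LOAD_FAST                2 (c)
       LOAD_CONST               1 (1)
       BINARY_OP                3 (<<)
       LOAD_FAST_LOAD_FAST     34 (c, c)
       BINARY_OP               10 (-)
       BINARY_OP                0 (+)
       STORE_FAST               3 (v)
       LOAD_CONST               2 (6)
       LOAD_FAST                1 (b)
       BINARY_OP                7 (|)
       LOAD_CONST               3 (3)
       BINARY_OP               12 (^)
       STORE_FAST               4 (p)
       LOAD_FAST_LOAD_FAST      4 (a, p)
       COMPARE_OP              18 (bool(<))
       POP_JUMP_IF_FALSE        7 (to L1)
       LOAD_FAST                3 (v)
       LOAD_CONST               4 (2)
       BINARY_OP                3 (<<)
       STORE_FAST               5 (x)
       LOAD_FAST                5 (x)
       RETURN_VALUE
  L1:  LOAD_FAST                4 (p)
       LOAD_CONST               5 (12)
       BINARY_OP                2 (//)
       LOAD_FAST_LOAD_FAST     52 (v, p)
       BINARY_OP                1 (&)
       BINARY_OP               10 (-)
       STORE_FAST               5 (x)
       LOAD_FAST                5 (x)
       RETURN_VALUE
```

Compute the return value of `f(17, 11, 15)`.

LOAD_FAST c → push 15. Stack: [15]
LOAD_CONST → push 1. Stack: [15, 1]
BINARY_OP << → 15 << 1 = 30. Stack: [30]
LOAD_FAST_LOAD_FAST c,c → push 15,15. Stack: [30, 15, 15]
BINARY_OP - → 15 - 15 = 0. Stack: [30, 0]
BINARY_OP + → 30 + 0 = 30. Stack: [30]
STORE_FAST v → v=30. Stack: []
LOAD_CONST → push 6. Stack: [6]
LOAD_FAST b → push 11. Stack: [6, 11]
BINARY_OP | → 6 | 11 = 15. Stack: [15]
LOAD_CONST → push 3. Stack: [15, 3]
BINARY_OP ^ → 15 ^ 3 = 12. Stack: [12]
STORE_FAST p → p=12. Stack: []
LOAD_FAST_LOAD_FAST a,p → push 17,12. Stack: [17, 12]
COMPARE_OP bool(<) → 17 vs 12 = False. Stack: [False]
POP_JUMP_IF_FALSE → pop False; jump. Stack: []
LOAD_FAST p → push 12. Stack: [12]
LOAD_CONST → push 12. Stack: [12, 12]
BINARY_OP // → 12 // 12 = 1. Stack: [1]
LOAD_FAST_LOAD_FAST v,p → push 30,12. Stack: [1, 30, 12]
BINARY_OP & → 30 & 12 = 12. Stack: [1, 12]
BINARY_OP - → 1 - 12 = -11. Stack: [-11]
STORE_FAST x → x=-11. Stack: []
LOAD_FAST x → push -11. Stack: [-11]
RETURN_VALUE → return -11.

-11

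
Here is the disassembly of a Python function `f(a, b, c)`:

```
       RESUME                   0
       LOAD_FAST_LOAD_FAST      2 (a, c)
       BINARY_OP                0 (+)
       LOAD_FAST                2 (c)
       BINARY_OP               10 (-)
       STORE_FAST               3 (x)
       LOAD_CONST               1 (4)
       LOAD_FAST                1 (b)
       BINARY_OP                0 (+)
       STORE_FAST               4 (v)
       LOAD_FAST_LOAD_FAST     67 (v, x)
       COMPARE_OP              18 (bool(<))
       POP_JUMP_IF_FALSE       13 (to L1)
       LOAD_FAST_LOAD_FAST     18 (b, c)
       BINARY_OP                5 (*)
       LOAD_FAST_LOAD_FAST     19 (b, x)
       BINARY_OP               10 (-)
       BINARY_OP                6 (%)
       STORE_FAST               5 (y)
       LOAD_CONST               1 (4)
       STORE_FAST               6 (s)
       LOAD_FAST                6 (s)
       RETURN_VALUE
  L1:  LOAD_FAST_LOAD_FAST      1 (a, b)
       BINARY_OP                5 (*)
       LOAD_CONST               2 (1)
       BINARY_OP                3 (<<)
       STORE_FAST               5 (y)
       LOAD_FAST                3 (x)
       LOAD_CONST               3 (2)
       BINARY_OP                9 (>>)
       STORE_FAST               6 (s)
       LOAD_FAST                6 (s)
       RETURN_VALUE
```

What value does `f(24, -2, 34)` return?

LOAD_FAST_LOAD_FAST a,c → push 24,34. Stack: [24, 34]
BINARY_OP + → 24 + 34 = 58. Stack: [58]
LOAD_FAST c → push 34. Stack: [58, 34]
BINARY_OP - → 58 - 34 = 24. Stack: [24]
STORE_FAST x → x=24. Stack: []
LOAD_CONST → push 4. Stack: [4]
LOAD_FAST b → push -2. Stack: [4, -2]
BINARY_OP + → 4 + -2 = 2. Stack: [2]
STORE_FAST v → v=2. Stack: []
LOAD_FAST_LOAD_FAST v,x → push 2,24. Stack: [2, 24]
COMPARE_OP bool(<) → 2 vs 24 = True. Stack: [True]
POP_JUMP_IF_FALSE → pop True; no jump. Stack: []
LOAD_FAST_LOAD_FAST b,c → push -2,34. Stack: [-2, 34]
BINARY_OP * → -2 * 34 = -68. Stack: [-68]
LOAD_FAST_LOAD_FAST b,x → push -2,24. Stack: [-68, -2, 24]
BINARY_OP - → -2 - 24 = -26. Stack: [-68, -26]
BINARY_OP % → -68 % -26 = -16. Stack: [-16]
STORE_FAST y → y=-16. Stack: []
LOAD_CONST → push 4. Stack: [4]
STORE_FAST s → s=4. Stack: []
LOAD_FAST s → push 4. Stack: [4]
RETURN_VALUE → return 4.

4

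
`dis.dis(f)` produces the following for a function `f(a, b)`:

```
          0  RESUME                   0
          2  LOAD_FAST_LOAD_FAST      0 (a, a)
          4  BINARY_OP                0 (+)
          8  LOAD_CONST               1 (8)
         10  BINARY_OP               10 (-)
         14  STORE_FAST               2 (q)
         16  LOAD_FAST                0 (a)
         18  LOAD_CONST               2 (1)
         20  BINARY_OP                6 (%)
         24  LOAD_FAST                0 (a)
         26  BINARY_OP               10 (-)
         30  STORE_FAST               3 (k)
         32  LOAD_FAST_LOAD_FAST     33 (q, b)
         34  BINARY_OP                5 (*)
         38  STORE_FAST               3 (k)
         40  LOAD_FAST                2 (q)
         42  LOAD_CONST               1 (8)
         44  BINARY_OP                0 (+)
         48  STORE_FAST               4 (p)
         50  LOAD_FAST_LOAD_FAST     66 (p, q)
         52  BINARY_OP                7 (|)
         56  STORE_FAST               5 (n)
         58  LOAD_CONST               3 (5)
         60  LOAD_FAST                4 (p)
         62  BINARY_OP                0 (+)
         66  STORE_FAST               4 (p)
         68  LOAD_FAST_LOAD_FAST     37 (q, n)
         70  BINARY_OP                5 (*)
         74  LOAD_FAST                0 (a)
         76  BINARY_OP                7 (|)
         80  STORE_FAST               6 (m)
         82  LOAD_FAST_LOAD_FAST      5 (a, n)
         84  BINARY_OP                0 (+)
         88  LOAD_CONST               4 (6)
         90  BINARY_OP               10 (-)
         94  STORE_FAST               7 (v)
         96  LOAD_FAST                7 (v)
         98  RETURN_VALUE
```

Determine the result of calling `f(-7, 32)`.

-19

LOAD_FAST_LOAD_FAST a,a → push -7,-7. Stack: [-7, -7]
BINARY_OP + → -7 + -7 = -14. Stack: [-14]
LOAD_CONST → push 8. Stack: [-14, 8]
BINARY_OP - → -14 - 8 = -22. Stack: [-22]
STORE_FAST q → q=-22. Stack: []
LOAD_FAST a → push -7. Stack: [-7]
LOAD_CONST → push 1. Stack: [-7, 1]
BINARY_OP % → -7 % 1 = 0. Stack: [0]
LOAD_FAST a → push -7. Stack: [0, -7]
BINARY_OP - → 0 - -7 = 7. Stack: [7]
STORE_FAST k → k=7. Stack: []
LOAD_FAST_LOAD_FAST q,b → push -22,32. Stack: [-22, 32]
BINARY_OP * → -22 * 32 = -704. Stack: [-704]
STORE_FAST k → k=-704. Stack: []
LOAD_FAST q → push -22. Stack: [-22]
LOAD_CONST → push 8. Stack: [-22, 8]
BINARY_OP + → -22 + 8 = -14. Stack: [-14]
STORE_FAST p → p=-14. Stack: []
LOAD_FAST_LOAD_FAST p,q → push -14,-22. Stack: [-14, -22]
BINARY_OP | → -14 | -22 = -6. Stack: [-6]
STORE_FAST n → n=-6. Stack: []
LOAD_CONST → push 5. Stack: [5]
LOAD_FAST p → push -14. Stack: [5, -14]
BINARY_OP + → 5 + -14 = -9. Stack: [-9]
STORE_FAST p → p=-9. Stack: []
LOAD_FAST_LOAD_FAST q,n → push -22,-6. Stack: [-22, -6]
BINARY_OP * → -22 * -6 = 132. Stack: [132]
LOAD_FAST a → push -7. Stack: [132, -7]
BINARY_OP | → 132 | -7 = -3. Stack: [-3]
STORE_FAST m → m=-3. Stack: []
LOAD_FAST_LOAD_FAST a,n → push -7,-6. Stack: [-7, -6]
BINARY_OP + → -7 + -6 = -13. Stack: [-13]
LOAD_CONST → push 6. Stack: [-13, 6]
BINARY_OP - → -13 - 6 = -19. Stack: [-19]
STORE_FAST v → v=-19. Stack: []
LOAD_FAST v → push -19. Stack: [-19]
RETURN_VALUE → return -19.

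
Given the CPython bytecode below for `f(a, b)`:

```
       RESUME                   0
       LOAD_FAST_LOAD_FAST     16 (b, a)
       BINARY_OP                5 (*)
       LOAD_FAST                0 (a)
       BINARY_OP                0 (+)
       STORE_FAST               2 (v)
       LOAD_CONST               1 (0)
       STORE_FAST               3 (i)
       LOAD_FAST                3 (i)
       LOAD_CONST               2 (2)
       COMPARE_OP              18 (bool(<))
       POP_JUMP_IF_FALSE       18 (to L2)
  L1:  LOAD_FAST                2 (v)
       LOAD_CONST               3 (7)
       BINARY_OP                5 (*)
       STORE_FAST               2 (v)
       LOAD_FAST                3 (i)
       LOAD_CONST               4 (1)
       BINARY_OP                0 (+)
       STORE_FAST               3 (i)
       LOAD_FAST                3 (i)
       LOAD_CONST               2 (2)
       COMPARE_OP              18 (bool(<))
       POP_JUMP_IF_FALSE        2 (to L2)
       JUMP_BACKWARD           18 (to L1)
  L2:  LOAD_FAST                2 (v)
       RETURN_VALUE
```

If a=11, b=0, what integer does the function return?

LOAD_FAST_LOAD_FAST b,a → push 0,11. Stack: [0, 11]
BINARY_OP * → 0 * 11 = 0. Stack: [0]
LOAD_FAST a → push 11. Stack: [0, 11]
BINARY_OP + → 0 + 11 = 11. Stack: [11]
STORE_FAST v → v=11. Stack: []
LOAD_CONST → push 0. Stack: [0]
STORE_FAST i → i=0. Stack: []
LOAD_FAST i → push 0. Stack: [0]
LOAD_CONST → push 2. Stack: [0, 2]
COMPARE_OP bool(<) → 0 vs 2 = True. Stack: [True]
POP_JUMP_IF_FALSE → pop True; no jump. Stack: []
LOAD_FAST v → push 11. Stack: [11]
LOAD_CONST → push 7. Stack: [11, 7]
BINARY_OP * → 11 * 7 = 77. Stack: [77]
STORE_FAST v → v=77. Stack: []
LOAD_FAST i → push 0. Stack: [0]
LOAD_CONST → push 1. Stack: [0, 1]
BINARY_OP + → 0 + 1 = 1. Stack: [1]
STORE_FAST i → i=1. Stack: []
LOAD_FAST i → push 1. Stack: [1]
LOAD_CONST → push 2. Stack: [1, 2]
COMPARE_OP bool(<) → 1 vs 2 = True. Stack: [True]
POP_JUMP_IF_FALSE → pop True; no jump. Stack: []
LOAD_FAST v → push 77. Stack: [77]
LOAD_CONST → push 7. Stack: [77, 7]
BINARY_OP * → 77 * 7 = 539. Stack: [539]
STORE_FAST v → v=539. Stack: []
LOAD_FAST i → push 1. Stack: [1]
LOAD_CONST → push 1. Stack: [1, 1]
BINARY_OP + → 1 + 1 = 2. Stack: [2]
STORE_FAST i → i=2. Stack: []
LOAD_FAST i → push 2. Stack: [2]
LOAD_CONST → push 2. Stack: [2, 2]
COMPARE_OP bool(<) → 2 vs 2 = False. Stack: [False]
POP_JUMP_IF_FALSE → pop False; jump. Stack: []
LOAD_FAST v → push 539. Stack: [539]
RETURN_VALUE → return 539.

539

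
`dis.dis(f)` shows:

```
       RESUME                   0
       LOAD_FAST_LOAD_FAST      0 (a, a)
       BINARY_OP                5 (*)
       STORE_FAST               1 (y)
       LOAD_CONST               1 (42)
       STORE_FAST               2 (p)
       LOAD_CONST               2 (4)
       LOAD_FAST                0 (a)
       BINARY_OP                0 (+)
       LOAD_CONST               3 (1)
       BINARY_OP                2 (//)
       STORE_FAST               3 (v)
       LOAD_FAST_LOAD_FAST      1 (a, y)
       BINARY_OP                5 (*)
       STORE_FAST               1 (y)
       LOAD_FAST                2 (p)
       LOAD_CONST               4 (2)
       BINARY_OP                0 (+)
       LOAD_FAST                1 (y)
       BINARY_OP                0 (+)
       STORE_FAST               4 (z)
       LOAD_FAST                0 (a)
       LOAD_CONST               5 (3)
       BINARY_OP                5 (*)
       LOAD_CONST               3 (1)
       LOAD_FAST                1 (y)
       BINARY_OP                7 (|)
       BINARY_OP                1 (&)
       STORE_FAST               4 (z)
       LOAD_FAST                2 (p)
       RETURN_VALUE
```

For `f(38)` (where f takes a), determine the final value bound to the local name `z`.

LOAD_FAST_LOAD_FAST a,a → push 38,38. Stack: [38, 38]
BINARY_OP * → 38 * 38 = 1444. Stack: [1444]
STORE_FAST y → y=1444. Stack: []
LOAD_CONST → push 42. Stack: [42]
STORE_FAST p → p=42. Stack: []
LOAD_CONST → push 4. Stack: [4]
LOAD_FAST a → push 38. Stack: [4, 38]
BINARY_OP + → 4 + 38 = 42. Stack: [42]
LOAD_CONST → push 1. Stack: [42, 1]
BINARY_OP // → 42 // 1 = 42. Stack: [42]
STORE_FAST v → v=42. Stack: []
LOAD_FAST_LOAD_FAST a,y → push 38,1444. Stack: [38, 1444]
BINARY_OP * → 38 * 1444 = 54872. Stack: [54872]
STORE_FAST y → y=54872. Stack: []
LOAD_FAST p → push 42. Stack: [42]
LOAD_CONST → push 2. Stack: [42, 2]
BINARY_OP + → 42 + 2 = 44. Stack: [44]
LOAD_FAST y → push 54872. Stack: [44, 54872]
BINARY_OP + → 44 + 54872 = 54916. Stack: [54916]
STORE_FAST z → z=54916. Stack: []
LOAD_FAST a → push 38. Stack: [38]
LOAD_CONST → push 3. Stack: [38, 3]
BINARY_OP * → 38 * 3 = 114. Stack: [114]
LOAD_CONST → push 1. Stack: [114, 1]
LOAD_FAST y → push 54872. Stack: [114, 1, 54872]
BINARY_OP | → 1 | 54872 = 54873. Stack: [114, 54873]
BINARY_OP & → 114 & 54873 = 80. Stack: [80]
STORE_FAST z → z=80. Stack: []
LOAD_FAST p → push 42. Stack: [42]
RETURN_VALUE → return 42.

80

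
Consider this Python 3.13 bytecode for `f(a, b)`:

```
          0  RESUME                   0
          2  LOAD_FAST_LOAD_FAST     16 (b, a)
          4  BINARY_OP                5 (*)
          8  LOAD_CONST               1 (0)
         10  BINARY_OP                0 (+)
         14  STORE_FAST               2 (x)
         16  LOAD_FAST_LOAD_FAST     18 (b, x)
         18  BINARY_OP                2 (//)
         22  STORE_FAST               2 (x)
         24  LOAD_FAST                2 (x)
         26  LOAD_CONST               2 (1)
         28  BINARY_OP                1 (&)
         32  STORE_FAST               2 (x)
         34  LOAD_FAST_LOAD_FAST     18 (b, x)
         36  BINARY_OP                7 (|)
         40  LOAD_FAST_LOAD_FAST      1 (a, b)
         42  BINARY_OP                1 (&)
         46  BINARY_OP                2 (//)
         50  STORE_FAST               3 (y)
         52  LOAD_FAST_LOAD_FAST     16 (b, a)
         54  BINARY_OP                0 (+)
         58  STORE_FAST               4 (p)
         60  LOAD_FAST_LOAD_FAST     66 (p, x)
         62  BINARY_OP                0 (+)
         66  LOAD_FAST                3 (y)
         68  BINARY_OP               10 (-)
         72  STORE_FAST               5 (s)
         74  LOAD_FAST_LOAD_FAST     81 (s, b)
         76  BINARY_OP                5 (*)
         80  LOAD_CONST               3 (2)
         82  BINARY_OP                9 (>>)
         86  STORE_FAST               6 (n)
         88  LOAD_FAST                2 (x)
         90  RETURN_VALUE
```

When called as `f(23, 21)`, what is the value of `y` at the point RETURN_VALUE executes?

1

LOAD_FAST_LOAD_FAST b,a → push 21,23. Stack: [21, 23]
BINARY_OP * → 21 * 23 = 483. Stack: [483]
LOAD_CONST → push 0. Stack: [483, 0]
BINARY_OP + → 483 + 0 = 483. Stack: [483]
STORE_FAST x → x=483. Stack: []
LOAD_FAST_LOAD_FAST b,x → push 21,483. Stack: [21, 483]
BINARY_OP // → 21 // 483 = 0. Stack: [0]
STORE_FAST x → x=0. Stack: []
LOAD_FAST x → push 0. Stack: [0]
LOAD_CONST → push 1. Stack: [0, 1]
BINARY_OP & → 0 & 1 = 0. Stack: [0]
STORE_FAST x → x=0. Stack: []
LOAD_FAST_LOAD_FAST b,x → push 21,0. Stack: [21, 0]
BINARY_OP | → 21 | 0 = 21. Stack: [21]
LOAD_FAST_LOAD_FAST a,b → push 23,21. Stack: [21, 23, 21]
BINARY_OP & → 23 & 21 = 21. Stack: [21, 21]
BINARY_OP // → 21 // 21 = 1. Stack: [1]
STORE_FAST y → y=1. Stack: []
LOAD_FAST_LOAD_FAST b,a → push 21,23. Stack: [21, 23]
BINARY_OP + → 21 + 23 = 44. Stack: [44]
STORE_FAST p → p=44. Stack: []
LOAD_FAST_LOAD_FAST p,x → push 44,0. Stack: [44, 0]
BINARY_OP + → 44 + 0 = 44. Stack: [44]
LOAD_FAST y → push 1. Stack: [44, 1]
BINARY_OP - → 44 - 1 = 43. Stack: [43]
STORE_FAST s → s=43. Stack: []
LOAD_FAST_LOAD_FAST s,b → push 43,21. Stack: [43, 21]
BINARY_OP * → 43 * 21 = 903. Stack: [903]
LOAD_CONST → push 2. Stack: [903, 2]
BINARY_OP >> → 903 >> 2 = 225. Stack: [225]
STORE_FAST n → n=225. Stack: []
LOAD_FAST x → push 0. Stack: [0]
RETURN_VALUE → return 0.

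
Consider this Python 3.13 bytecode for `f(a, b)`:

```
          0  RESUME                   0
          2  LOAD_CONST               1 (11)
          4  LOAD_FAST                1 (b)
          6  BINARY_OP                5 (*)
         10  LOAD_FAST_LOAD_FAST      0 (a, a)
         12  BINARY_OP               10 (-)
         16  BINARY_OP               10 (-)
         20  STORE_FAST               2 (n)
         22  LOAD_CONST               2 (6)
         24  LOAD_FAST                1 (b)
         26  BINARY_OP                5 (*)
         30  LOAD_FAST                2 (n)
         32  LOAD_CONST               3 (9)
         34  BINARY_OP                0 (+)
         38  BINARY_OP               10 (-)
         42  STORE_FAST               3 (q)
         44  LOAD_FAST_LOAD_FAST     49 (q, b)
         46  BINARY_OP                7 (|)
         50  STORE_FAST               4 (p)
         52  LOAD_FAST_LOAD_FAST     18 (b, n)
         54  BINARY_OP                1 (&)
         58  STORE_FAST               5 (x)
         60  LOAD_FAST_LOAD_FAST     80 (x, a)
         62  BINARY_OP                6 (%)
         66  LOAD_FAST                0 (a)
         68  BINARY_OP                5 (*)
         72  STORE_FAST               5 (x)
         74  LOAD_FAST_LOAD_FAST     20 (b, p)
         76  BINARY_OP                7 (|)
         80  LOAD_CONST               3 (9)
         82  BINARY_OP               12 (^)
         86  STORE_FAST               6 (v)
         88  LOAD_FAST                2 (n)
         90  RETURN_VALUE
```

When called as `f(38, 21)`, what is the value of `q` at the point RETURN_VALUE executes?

LOAD_CONST → push 11. Stack: [11]
LOAD_FAST b → push 21. Stack: [11, 21]
BINARY_OP * → 11 * 21 = 231. Stack: [231]
LOAD_FAST_LOAD_FAST a,a → push 38,38. Stack: [231, 38, 38]
BINARY_OP - → 38 - 38 = 0. Stack: [231, 0]
BINARY_OP - → 231 - 0 = 231. Stack: [231]
STORE_FAST n → n=231. Stack: []
LOAD_CONST → push 6. Stack: [6]
LOAD_FAST b → push 21. Stack: [6, 21]
BINARY_OP * → 6 * 21 = 126. Stack: [126]
LOAD_FAST n → push 231. Stack: [126, 231]
LOAD_CONST → push 9. Stack: [126, 231, 9]
BINARY_OP + → 231 + 9 = 240. Stack: [126, 240]
BINARY_OP - → 126 - 240 = -114. Stack: [-114]
STORE_FAST q → q=-114. Stack: []
LOAD_FAST_LOAD_FAST q,b → push -114,21. Stack: [-114, 21]
BINARY_OP | → -114 | 21 = -97. Stack: [-97]
STORE_FAST p → p=-97. Stack: []
LOAD_FAST_LOAD_FAST b,n → push 21,231. Stack: [21, 231]
BINARY_OP & → 21 & 231 = 5. Stack: [5]
STORE_FAST x → x=5. Stack: []
LOAD_FAST_LOAD_FAST x,a → push 5,38. Stack: [5, 38]
BINARY_OP % → 5 % 38 = 5. Stack: [5]
LOAD_FAST a → push 38. Stack: [5, 38]
BINARY_OP * → 5 * 38 = 190. Stack: [190]
STORE_FAST x → x=190. Stack: []
LOAD_FAST_LOAD_FAST b,p → push 21,-97. Stack: [21, -97]
BINARY_OP | → 21 | -97 = -97. Stack: [-97]
LOAD_CONST → push 9. Stack: [-97, 9]
BINARY_OP ^ → -97 ^ 9 = -106. Stack: [-106]
STORE_FAST v → v=-106. Stack: []
LOAD_FAST n → push 231. Stack: [231]
RETURN_VALUE → return 231.

-114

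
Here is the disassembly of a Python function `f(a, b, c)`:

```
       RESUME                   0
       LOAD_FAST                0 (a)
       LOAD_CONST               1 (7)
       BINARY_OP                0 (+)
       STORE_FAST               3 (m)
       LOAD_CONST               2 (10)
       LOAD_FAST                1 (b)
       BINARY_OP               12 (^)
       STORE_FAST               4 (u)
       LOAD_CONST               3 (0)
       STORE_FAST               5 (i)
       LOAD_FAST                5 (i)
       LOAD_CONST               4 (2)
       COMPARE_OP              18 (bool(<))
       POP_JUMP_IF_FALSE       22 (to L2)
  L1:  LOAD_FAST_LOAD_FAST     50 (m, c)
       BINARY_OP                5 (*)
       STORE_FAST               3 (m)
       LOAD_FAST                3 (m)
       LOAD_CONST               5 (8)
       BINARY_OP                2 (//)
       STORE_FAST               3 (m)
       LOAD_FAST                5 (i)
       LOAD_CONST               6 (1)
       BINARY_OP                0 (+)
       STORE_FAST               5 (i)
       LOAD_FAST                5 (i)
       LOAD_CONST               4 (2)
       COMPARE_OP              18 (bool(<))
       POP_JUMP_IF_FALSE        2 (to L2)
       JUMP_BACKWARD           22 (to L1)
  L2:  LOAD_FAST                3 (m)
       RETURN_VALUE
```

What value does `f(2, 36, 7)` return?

LOAD_FAST a → push 2. Stack: [2]
LOAD_CONST → push 7. Stack: [2, 7]
BINARY_OP + → 2 + 7 = 9. Stack: [9]
STORE_FAST m → m=9. Stack: []
LOAD_CONST → push 10. Stack: [10]
LOAD_FAST b → push 36. Stack: [10, 36]
BINARY_OP ^ → 10 ^ 36 = 46. Stack: [46]
STORE_FAST u → u=46. Stack: []
LOAD_CONST → push 0. Stack: [0]
STORE_FAST i → i=0. Stack: []
LOAD_FAST i → push 0. Stack: [0]
LOAD_CONST → push 2. Stack: [0, 2]
COMPARE_OP bool(<) → 0 vs 2 = True. Stack: [True]
POP_JUMP_IF_FALSE → pop True; no jump. Stack: []
LOAD_FAST_LOAD_FAST m,c → push 9,7. Stack: [9, 7]
BINARY_OP * → 9 * 7 = 63. Stack: [63]
STORE_FAST m → m=63. Stack: []
LOAD_FAST m → push 63. Stack: [63]
LOAD_CONST → push 8. Stack: [63, 8]
BINARY_OP // → 63 // 8 = 7. Stack: [7]
STORE_FAST m → m=7. Stack: []
LOAD_FAST i → push 0. Stack: [0]
LOAD_CONST → push 1. Stack: [0, 1]
BINARY_OP + → 0 + 1 = 1. Stack: [1]
STORE_FAST i → i=1. Stack: []
LOAD_FAST i → push 1. Stack: [1]
LOAD_CONST → push 2. Stack: [1, 2]
COMPARE_OP bool(<) → 1 vs 2 = True. Stack: [True]
POP_JUMP_IF_FALSE → pop True; no jump. Stack: []
LOAD_FAST_LOAD_FAST m,c → push 7,7. Stack: [7, 7]
BINARY_OP * → 7 * 7 = 49. Stack: [49]
STORE_FAST m → m=49. Stack: []
LOAD_FAST m → push 49. Stack: [49]
LOAD_CONST → push 8. Stack: [49, 8]
BINARY_OP // → 49 // 8 = 6. Stack: [6]
STORE_FAST m → m=6. Stack: []
LOAD_FAST i → push 1. Stack: [1]
LOAD_CONST → push 1. Stack: [1, 1]
BINARY_OP + → 1 + 1 = 2. Stack: [2]
STORE_FAST i → i=2. Stack: []
LOAD_FAST i → push 2. Stack: [2]
LOAD_CONST → push 2. Stack: [2, 2]
COMPARE_OP bool(<) → 2 vs 2 = False. Stack: [False]
POP_JUMP_IF_FALSE → pop False; jump. Stack: []
LOAD_FAST m → push 6. Stack: [6]
RETURN_VALUE → return 6.

6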